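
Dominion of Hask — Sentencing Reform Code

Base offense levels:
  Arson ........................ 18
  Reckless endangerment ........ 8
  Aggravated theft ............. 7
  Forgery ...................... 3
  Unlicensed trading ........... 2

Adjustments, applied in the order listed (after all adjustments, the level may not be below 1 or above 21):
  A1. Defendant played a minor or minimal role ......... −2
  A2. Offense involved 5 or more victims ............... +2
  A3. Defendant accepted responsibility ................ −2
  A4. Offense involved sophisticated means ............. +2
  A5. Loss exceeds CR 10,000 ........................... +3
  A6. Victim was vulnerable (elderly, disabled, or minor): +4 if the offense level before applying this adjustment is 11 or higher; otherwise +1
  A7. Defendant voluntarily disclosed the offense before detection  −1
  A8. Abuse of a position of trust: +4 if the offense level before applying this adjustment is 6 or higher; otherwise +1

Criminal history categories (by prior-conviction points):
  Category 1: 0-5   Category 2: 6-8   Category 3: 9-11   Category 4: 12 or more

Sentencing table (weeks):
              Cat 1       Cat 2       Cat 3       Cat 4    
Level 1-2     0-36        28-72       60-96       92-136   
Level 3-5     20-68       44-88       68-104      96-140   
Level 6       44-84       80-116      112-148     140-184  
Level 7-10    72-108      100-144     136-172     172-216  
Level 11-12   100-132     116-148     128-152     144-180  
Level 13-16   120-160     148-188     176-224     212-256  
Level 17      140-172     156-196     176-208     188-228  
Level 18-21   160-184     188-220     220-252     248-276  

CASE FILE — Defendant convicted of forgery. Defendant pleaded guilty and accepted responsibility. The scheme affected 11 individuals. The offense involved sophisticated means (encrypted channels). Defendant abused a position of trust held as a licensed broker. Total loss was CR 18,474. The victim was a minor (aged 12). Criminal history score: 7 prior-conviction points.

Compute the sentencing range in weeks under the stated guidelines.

Base offense level for forgery: 3.
A1 does not apply.
A2 applies: 3 + 2 = 5.
A3 applies: 5 − 2 = 3.
A4 applies: 3 + 2 = 5.
A5 applies: 5 + 3 = 8.
A6 applies (level before this adjustment is 8 < 11, so +1): 8 + 1 = 9.
A8 applies (level before this adjustment is 9 ≥ 6, so +4): 9 + 4 = 13.
Final offense level: 13.
Criminal history: 7 prior points → Category 2 (6-8).
Level 13 falls in the 13-16 band.
Grid: Level 13-16 × Category 2 = 148-188 weeks.

148-188 weeks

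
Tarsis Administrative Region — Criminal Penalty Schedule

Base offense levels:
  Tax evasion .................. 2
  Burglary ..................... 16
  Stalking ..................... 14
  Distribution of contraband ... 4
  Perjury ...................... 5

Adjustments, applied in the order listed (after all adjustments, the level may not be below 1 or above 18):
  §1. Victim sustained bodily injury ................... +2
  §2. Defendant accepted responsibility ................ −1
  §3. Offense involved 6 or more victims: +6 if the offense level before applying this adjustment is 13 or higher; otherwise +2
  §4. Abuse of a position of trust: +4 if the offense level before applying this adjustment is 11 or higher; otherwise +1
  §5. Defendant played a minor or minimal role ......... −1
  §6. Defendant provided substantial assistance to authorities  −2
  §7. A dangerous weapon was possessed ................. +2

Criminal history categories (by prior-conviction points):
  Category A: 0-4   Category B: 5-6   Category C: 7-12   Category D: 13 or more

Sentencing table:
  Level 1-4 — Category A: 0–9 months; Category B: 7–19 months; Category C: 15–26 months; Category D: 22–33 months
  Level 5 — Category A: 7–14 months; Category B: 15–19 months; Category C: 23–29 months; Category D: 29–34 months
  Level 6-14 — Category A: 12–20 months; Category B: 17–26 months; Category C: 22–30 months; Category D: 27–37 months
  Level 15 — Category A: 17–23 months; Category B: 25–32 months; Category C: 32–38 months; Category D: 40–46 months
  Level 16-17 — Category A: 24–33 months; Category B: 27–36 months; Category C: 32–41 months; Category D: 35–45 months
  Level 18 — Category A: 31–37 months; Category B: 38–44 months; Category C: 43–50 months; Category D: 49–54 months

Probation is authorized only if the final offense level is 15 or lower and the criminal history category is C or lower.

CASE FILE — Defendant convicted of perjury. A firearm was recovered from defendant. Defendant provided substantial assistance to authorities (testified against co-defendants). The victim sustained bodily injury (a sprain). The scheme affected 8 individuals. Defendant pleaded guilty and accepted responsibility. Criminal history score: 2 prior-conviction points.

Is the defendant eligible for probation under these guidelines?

Yes

Base offense level for perjury: 5.
§1 applies: 5 + 2 = 7.
§2 applies: 7 − 1 = 6.
§3 applies (level before this adjustment is 6 < 13, so +2): 6 + 2 = 8.
§4 does not apply.
§6 applies: 8 − 2 = 6.
§7 applies: 6 + 2 = 8.
Final offense level: 8.
Criminal history: 2 prior points → Category A (0-4).
Level 8 falls in the 6-14 band.
Grid: Level 6-14 × Category A = 12-20 months.
Probation check: level 8 ≤ 15 and category A ≤ C → eligible.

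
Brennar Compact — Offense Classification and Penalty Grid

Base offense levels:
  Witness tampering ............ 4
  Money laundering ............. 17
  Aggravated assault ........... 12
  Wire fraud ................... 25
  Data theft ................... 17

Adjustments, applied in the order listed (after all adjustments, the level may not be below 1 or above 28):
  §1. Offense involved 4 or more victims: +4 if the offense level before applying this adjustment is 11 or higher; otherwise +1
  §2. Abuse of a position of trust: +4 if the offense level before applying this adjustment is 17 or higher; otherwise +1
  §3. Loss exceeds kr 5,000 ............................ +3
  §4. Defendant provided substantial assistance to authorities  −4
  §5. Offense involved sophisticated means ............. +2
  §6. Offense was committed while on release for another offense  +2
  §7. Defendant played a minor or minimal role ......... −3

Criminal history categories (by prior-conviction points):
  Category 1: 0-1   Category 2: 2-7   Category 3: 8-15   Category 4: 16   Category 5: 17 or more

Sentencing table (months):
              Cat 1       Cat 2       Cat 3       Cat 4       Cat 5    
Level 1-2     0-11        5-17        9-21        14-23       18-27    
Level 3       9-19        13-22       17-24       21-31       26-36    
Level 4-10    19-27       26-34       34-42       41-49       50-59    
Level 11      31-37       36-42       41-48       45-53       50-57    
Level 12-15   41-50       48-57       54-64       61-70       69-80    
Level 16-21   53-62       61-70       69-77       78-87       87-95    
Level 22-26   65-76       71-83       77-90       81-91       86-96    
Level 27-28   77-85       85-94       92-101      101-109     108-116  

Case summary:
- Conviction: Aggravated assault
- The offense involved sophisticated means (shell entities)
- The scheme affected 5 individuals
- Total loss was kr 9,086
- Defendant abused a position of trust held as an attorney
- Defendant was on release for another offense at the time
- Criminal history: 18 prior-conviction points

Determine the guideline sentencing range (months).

Base offense level for aggravated assault: 12.
§1 applies (level before this adjustment is 12 ≥ 11, so +4): 12 + 4 = 16.
§2 applies (level before this adjustment is 16 < 17, so +1): 16 + 1 = 17.
§3 applies: 17 + 3 = 20.
§4 does not apply.
§5 applies: 20 + 2 = 22.
§6 applies: 22 + 2 = 24.
Final offense level: 24.
Criminal history: 18 prior points → Category 5 (17+).
Level 24 falls in the 22-26 band.
Grid: Level 22-26 × Category 5 = 86-96 months.

86-96 months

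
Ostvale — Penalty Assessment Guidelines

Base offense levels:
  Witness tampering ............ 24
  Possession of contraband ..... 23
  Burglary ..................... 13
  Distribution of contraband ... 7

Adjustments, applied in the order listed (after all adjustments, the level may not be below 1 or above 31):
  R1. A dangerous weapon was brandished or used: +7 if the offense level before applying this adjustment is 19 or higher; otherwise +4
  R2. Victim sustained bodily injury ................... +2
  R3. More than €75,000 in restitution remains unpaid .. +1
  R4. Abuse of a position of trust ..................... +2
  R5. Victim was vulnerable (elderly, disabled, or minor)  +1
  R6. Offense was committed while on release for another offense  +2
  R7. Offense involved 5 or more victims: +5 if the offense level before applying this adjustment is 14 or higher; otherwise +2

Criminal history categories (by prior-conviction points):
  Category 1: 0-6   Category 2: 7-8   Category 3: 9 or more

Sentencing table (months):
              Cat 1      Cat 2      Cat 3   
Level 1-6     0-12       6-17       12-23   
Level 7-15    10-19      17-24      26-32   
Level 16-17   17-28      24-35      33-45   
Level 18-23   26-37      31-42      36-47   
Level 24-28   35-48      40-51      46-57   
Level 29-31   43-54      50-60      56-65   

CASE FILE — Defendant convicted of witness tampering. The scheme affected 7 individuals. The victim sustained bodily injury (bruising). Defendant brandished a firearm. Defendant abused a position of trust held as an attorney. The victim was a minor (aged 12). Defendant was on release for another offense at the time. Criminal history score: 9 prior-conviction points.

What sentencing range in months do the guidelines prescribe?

Base offense level for witness tampering: 24.
R1 applies (level before this adjustment is 24 ≥ 19, so +7): 24 + 7 = 31.
R2 applies: 31 + 2 = 33.
R4 applies: 33 + 2 = 35.
R5 applies: 35 + 1 = 36.
R6 applies: 36 + 2 = 38.
R7 applies (level before this adjustment is 38 ≥ 14, so +5): 38 + 5 = 43.
Level 43 exceeds the maximum of 31; capped at 31.
Final offense level: 31.
Criminal history: 9 prior points → Category 3 (9+).
Level 31 falls in the 29-31 band.
Grid: Level 29-31 × Category 3 = 56-65 months.

56-65 months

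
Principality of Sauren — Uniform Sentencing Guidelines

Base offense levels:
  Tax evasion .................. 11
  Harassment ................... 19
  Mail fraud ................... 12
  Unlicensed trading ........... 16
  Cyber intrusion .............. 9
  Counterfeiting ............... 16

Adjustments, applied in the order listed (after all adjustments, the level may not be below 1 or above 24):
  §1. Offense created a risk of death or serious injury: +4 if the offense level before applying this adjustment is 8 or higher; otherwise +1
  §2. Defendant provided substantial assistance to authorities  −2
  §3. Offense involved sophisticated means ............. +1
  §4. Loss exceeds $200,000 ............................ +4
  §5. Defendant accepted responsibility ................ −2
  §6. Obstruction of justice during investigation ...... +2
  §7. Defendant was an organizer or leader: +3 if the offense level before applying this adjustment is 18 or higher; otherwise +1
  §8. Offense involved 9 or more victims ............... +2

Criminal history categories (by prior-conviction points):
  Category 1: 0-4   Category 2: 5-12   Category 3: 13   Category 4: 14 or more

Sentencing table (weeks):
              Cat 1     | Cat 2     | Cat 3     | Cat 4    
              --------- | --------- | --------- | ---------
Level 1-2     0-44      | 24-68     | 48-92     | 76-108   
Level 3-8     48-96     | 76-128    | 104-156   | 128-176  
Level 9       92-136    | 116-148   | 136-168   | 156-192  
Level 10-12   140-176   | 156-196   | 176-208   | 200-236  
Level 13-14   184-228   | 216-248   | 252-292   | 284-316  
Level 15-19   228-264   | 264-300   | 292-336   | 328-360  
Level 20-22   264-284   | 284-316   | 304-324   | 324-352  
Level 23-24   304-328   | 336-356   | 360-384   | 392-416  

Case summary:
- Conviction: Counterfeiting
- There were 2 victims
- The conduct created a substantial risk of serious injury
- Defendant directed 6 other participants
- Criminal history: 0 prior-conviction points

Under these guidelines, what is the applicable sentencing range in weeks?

304-328 weeks

Base offense level for counterfeiting: 16.
§1 applies (level before this adjustment is 16 ≥ 8, so +4): 16 + 4 = 20.
§2 does not apply.
§3 does not apply.
§5 does not apply.
§6 does not apply.
§7 applies (level before this adjustment is 20 ≥ 18, so +3): 20 + 3 = 23.
§8 does not apply.
Final offense level: 23.
Criminal history: 0 prior points → Category 1 (0-4).
Level 23 falls in the 23-24 band.
Grid: Level 23-24 × Category 1 = 304-328 weeks.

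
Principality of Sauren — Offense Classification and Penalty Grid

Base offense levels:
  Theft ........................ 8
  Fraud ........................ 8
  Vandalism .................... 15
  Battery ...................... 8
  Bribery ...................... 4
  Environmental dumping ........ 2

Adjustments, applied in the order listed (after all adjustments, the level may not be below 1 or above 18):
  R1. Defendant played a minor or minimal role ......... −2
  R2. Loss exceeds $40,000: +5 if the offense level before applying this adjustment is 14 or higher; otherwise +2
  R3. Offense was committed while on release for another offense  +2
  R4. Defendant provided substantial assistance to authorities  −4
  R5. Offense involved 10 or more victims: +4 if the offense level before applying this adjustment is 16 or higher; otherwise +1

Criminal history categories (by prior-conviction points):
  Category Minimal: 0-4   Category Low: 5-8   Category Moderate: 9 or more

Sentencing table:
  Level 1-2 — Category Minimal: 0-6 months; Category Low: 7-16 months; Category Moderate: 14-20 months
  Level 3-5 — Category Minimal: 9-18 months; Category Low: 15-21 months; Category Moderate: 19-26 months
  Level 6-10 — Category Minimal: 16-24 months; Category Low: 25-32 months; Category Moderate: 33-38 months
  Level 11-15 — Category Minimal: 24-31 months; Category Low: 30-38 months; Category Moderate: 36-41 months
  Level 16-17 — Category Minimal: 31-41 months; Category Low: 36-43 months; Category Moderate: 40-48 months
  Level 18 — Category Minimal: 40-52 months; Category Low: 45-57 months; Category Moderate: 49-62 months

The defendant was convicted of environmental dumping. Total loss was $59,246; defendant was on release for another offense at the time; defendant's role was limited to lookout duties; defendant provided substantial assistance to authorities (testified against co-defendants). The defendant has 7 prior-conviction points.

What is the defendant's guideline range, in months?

7-16 months

Base offense level for environmental dumping: 2.
R1 applies: 2 − 2 = 0.
R2 applies (level before this adjustment is 0 < 14, so +2): 0 + 2 = 2.
R3 applies: 2 + 2 = 4.
R4 applies: 4 − 4 = 0.
Level 0 is below the minimum of 1; floored at 1.
Final offense level: 1.
Criminal history: 7 prior points → Category Low (5-8).
Level 1 falls in the 1-2 band.
Grid: Level 1-2 × Category Low = 7-16 months.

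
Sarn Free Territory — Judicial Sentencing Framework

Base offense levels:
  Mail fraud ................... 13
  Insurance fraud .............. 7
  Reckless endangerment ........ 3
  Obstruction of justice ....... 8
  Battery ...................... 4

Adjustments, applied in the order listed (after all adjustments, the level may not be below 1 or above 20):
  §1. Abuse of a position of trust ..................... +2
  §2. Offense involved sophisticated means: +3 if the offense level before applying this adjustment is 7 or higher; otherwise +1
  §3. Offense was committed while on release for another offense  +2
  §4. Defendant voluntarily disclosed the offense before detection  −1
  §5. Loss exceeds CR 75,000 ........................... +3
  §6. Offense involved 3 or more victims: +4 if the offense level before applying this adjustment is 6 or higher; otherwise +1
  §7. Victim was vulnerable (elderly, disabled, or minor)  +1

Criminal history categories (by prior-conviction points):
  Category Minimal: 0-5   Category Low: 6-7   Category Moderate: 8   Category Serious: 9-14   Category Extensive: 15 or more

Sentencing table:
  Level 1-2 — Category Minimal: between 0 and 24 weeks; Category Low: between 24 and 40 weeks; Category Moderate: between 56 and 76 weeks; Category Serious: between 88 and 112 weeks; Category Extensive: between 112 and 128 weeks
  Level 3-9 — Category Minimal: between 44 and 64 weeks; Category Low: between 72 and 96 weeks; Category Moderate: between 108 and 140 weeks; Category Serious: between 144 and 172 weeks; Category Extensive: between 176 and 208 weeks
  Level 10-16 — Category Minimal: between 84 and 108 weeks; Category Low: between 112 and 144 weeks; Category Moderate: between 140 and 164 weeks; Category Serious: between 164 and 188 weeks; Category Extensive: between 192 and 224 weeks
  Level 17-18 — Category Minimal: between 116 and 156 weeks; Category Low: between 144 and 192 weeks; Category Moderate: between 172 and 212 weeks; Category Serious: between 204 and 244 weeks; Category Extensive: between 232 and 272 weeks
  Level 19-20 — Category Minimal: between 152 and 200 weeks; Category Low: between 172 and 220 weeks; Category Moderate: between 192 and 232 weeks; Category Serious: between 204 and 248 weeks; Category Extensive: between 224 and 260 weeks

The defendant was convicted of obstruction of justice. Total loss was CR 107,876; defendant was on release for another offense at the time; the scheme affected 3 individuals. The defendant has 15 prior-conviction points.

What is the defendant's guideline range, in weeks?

Base offense level for obstruction of justice: 8.
§1 does not apply.
§2 does not apply.
§3 applies: 8 + 2 = 10.
§5 applies: 10 + 3 = 13.
§6 applies (level before this adjustment is 13 ≥ 6, so +4): 13 + 4 = 17.
Final offense level: 17.
Criminal history: 15 prior points → Category Extensive (15+).
Level 17 falls in the 17-18 band.
Grid: Level 17-18 × Category Extensive = 232-272 weeks.

232-272 weeks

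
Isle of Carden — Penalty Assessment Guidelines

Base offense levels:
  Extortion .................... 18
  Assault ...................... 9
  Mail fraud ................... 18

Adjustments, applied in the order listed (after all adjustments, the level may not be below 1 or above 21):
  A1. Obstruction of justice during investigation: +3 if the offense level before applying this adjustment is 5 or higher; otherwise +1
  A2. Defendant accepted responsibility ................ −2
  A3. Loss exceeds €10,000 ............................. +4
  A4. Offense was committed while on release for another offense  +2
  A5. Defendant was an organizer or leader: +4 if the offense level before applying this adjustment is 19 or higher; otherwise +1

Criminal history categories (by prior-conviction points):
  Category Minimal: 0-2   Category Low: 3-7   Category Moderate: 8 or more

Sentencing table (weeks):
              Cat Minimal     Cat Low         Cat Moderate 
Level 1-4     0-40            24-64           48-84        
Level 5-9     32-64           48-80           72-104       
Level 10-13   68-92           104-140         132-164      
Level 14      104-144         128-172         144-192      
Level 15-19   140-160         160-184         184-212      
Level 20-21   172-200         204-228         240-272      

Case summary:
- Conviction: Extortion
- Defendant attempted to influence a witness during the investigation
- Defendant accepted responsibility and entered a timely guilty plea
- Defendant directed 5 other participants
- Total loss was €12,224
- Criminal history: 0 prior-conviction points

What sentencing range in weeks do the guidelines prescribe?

Base offense level for extortion: 18.
A1 applies (level before this adjustment is 18 ≥ 5, so +3): 18 + 3 = 21.
A2 applies: 21 − 2 = 19.
A3 applies: 19 + 4 = 23.
A5 applies (level before this adjustment is 23 ≥ 19, so +4): 23 + 4 = 27.
Level 27 exceeds the maximum of 21; capped at 21.
Final offense level: 21.
Criminal history: 0 prior points → Category Minimal (0-2).
Level 21 falls in the 20-21 band.
Grid: Level 20-21 × Category Minimal = 172-200 weeks.

172-200 weeks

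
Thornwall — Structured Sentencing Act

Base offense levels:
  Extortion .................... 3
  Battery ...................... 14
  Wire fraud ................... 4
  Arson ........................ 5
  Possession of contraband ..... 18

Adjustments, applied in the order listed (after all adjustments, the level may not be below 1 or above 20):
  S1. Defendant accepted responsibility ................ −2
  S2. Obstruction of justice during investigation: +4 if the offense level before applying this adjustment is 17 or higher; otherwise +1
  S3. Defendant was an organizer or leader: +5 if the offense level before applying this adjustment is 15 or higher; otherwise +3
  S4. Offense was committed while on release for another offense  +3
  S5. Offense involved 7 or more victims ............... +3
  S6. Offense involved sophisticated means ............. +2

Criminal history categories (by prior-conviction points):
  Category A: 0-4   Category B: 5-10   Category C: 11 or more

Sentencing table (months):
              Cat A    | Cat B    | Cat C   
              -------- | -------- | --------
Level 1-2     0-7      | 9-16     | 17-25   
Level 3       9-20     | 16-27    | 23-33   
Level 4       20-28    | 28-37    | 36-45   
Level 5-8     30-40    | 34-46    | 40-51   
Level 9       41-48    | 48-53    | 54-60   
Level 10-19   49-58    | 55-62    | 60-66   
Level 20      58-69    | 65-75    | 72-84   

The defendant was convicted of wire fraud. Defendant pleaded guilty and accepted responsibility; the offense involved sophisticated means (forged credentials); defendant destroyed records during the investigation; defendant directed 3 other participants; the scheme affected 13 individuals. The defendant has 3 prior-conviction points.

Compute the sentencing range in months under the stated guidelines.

Base offense level for wire fraud: 4.
S1 applies: 4 − 2 = 2.
S2 applies (level before this adjustment is 2 < 17, so +1): 2 + 1 = 3.
S3 applies (level before this adjustment is 3 < 15, so +3): 3 + 3 = 6.
S4 does not apply.
S5 applies: 6 + 3 = 9.
S6 applies: 9 + 2 = 11.
Final offense level: 11.
Criminal history: 3 prior points → Category A (0-4).
Level 11 falls in the 10-19 band.
Grid: Level 10-19 × Category A = 49-58 months.

49-58 months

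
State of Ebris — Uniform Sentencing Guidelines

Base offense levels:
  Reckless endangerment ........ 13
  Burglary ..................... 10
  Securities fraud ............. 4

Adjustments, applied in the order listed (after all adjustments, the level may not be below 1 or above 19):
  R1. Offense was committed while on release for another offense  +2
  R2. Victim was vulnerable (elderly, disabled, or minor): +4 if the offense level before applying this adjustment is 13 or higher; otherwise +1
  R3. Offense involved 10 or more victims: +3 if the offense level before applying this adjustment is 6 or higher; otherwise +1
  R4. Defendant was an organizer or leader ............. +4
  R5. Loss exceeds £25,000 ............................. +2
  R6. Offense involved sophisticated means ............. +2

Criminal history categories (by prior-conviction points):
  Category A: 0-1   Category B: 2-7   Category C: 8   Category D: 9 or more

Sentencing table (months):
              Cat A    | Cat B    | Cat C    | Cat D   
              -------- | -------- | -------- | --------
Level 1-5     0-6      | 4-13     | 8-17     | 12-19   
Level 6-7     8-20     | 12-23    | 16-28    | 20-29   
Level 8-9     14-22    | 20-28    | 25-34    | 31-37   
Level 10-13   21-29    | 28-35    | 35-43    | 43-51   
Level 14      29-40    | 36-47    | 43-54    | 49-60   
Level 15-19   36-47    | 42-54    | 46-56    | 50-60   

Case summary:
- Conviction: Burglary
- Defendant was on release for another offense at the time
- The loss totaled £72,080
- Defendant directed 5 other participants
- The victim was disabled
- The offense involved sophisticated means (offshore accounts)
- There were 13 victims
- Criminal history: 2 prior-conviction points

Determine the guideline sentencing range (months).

42-54 months

Base offense level for burglary: 10.
R1 applies: 10 + 2 = 12.
R2 applies (level before this adjustment is 12 < 13, so +1): 12 + 1 = 13.
R3 applies (level before this adjustment is 13 ≥ 6, so +3): 13 + 3 = 16.
R4 applies: 16 + 4 = 20.
R5 applies: 20 + 2 = 22.
R6 applies: 22 + 2 = 24.
Level 24 exceeds the maximum of 19; capped at 19.
Final offense level: 19.
Criminal history: 2 prior points → Category B (2-7).
Level 19 falls in the 15-19 band.
Grid: Level 15-19 × Category B = 42-54 months.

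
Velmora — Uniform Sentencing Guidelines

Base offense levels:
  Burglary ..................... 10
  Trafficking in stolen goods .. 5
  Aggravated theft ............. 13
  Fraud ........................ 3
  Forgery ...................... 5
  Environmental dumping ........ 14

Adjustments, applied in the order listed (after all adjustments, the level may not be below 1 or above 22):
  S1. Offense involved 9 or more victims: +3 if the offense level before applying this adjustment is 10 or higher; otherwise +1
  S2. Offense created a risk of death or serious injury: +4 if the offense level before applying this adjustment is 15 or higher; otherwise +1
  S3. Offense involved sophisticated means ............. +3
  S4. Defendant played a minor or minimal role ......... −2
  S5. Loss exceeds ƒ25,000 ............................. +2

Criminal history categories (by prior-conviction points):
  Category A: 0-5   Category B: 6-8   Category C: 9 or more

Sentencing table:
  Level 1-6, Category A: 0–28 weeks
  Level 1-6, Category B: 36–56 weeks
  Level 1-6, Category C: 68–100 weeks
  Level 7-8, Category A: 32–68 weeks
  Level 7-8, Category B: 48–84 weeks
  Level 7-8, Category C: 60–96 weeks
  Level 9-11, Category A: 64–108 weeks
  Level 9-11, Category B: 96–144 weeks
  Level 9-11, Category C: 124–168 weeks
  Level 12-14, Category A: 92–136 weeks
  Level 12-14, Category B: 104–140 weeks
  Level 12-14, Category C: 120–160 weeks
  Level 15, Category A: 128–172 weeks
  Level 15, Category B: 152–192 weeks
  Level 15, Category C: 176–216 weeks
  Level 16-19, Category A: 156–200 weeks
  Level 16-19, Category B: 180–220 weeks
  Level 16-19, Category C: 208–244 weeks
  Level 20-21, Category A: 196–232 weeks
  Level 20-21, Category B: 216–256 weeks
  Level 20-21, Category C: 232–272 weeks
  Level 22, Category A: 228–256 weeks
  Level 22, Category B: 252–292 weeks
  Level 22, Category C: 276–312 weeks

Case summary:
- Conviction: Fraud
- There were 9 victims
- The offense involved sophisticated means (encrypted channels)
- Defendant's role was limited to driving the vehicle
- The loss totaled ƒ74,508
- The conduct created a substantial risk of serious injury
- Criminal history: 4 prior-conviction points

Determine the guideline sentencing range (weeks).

32-68 weeks

Base offense level for fraud: 3.
S1 applies (level before this adjustment is 3 < 10, so +1): 3 + 1 = 4.
S2 applies (level before this adjustment is 4 < 15, so +1): 4 + 1 = 5.
S3 applies: 5 + 3 = 8.
S4 applies: 8 − 2 = 6.
S5 applies: 6 + 2 = 8.
Final offense level: 8.
Criminal history: 4 prior points → Category A (0-5).
Level 8 falls in the 7-8 band.
Grid: Level 7-8 × Category A = 32-68 weeks.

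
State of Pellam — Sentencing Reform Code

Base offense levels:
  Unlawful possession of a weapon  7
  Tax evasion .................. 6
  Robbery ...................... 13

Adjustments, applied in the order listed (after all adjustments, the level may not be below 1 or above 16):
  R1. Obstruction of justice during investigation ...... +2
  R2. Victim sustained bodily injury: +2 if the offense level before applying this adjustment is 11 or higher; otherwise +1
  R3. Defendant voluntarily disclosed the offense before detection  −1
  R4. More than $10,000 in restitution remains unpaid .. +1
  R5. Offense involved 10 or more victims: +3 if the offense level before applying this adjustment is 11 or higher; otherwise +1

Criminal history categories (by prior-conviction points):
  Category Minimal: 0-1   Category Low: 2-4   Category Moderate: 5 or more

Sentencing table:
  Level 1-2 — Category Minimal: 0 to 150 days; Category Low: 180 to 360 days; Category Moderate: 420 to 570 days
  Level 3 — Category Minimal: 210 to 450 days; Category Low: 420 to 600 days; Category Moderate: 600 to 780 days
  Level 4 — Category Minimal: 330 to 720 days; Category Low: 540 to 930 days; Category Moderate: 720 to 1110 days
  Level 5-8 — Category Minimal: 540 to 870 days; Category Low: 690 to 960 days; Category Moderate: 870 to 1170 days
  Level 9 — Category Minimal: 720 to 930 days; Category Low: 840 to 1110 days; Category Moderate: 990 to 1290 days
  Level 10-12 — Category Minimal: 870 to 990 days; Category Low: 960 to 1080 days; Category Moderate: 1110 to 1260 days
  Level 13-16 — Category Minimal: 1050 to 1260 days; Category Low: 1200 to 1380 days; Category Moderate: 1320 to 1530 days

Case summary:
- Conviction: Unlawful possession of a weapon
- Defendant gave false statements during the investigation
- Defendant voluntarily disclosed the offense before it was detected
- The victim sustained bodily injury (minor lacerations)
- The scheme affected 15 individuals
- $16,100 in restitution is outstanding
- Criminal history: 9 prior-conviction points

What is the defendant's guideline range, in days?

Base offense level for unlawful possession of a weapon: 7.
R1 applies: 7 + 2 = 9.
R2 applies (level before this adjustment is 9 < 11, so +1): 9 + 1 = 10.
R3 applies: 10 − 1 = 9.
R4 applies: 9 + 1 = 10.
R5 applies (level before this adjustment is 10 < 11, so +1): 10 + 1 = 11.
Final offense level: 11.
Criminal history: 9 prior points → Category Moderate (5+).
Level 11 falls in the 10-12 band.
Grid: Level 10-12 × Category Moderate = 1110-1260 days.

1110-1260 days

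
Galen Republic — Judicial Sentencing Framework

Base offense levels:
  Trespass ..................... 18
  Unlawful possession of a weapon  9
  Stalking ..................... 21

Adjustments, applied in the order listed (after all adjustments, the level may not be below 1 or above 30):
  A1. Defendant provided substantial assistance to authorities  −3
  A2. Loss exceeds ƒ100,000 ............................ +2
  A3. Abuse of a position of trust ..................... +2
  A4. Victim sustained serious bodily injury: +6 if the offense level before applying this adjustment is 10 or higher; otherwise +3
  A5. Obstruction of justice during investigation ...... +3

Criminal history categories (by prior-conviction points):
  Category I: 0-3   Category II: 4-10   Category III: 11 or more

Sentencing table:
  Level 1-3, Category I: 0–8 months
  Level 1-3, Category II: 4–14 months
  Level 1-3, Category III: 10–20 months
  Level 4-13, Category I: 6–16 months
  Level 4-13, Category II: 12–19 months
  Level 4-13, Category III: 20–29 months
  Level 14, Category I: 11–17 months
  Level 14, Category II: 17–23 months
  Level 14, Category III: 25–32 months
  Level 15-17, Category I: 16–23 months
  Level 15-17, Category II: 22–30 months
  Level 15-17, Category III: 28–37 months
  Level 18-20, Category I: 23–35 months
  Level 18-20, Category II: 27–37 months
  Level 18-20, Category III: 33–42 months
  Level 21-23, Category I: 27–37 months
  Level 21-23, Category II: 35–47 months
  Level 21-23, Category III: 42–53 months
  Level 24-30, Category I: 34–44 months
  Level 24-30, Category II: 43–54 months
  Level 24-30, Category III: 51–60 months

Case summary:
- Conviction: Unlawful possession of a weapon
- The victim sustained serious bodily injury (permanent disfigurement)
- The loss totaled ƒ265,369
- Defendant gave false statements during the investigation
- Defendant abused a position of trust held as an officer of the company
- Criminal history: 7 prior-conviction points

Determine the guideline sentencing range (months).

35-47 months

Base offense level for unlawful possession of a weapon: 9.
A1 does not apply.
A2 applies: 9 + 2 = 11.
A3 applies: 11 + 2 = 13.
A4 applies (level before this adjustment is 13 ≥ 10, so +6): 13 + 6 = 19.
A5 applies: 19 + 3 = 22.
Final offense level: 22.
Criminal history: 7 prior points → Category II (4-10).
Level 22 falls in the 21-23 band.
Grid: Level 21-23 × Category II = 35-47 months.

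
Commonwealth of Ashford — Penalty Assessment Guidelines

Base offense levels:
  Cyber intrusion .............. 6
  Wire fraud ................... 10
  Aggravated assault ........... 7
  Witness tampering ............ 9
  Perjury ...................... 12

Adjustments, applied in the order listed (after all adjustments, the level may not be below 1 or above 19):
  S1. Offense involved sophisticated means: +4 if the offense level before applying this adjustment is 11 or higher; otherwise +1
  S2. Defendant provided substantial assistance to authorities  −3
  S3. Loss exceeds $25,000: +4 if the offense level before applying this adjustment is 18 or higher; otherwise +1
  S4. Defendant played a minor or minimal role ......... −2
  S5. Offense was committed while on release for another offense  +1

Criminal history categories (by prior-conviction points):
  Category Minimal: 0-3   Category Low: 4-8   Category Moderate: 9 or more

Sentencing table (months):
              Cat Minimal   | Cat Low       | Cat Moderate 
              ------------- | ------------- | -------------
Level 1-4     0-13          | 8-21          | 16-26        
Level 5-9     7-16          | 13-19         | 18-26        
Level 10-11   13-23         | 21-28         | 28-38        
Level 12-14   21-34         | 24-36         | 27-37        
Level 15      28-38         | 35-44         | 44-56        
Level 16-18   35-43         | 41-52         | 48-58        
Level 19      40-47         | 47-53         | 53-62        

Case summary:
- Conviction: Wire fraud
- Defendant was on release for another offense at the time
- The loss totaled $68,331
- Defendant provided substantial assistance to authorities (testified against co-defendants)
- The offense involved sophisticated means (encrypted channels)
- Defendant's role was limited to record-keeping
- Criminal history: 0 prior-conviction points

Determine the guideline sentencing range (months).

7-16 months

Base offense level for wire fraud: 10.
S1 applies (level before this adjustment is 10 < 11, so +1): 10 + 1 = 11.
S2 applies: 11 − 3 = 8.
S3 applies (level before this adjustment is 8 < 18, so +1): 8 + 1 = 9.
S4 applies: 9 − 2 = 7.
S5 applies: 7 + 1 = 8.
Final offense level: 8.
Criminal history: 0 prior points → Category Minimal (0-3).
Level 8 falls in the 5-9 band.
Grid: Level 5-9 × Category Minimal = 7-16 months.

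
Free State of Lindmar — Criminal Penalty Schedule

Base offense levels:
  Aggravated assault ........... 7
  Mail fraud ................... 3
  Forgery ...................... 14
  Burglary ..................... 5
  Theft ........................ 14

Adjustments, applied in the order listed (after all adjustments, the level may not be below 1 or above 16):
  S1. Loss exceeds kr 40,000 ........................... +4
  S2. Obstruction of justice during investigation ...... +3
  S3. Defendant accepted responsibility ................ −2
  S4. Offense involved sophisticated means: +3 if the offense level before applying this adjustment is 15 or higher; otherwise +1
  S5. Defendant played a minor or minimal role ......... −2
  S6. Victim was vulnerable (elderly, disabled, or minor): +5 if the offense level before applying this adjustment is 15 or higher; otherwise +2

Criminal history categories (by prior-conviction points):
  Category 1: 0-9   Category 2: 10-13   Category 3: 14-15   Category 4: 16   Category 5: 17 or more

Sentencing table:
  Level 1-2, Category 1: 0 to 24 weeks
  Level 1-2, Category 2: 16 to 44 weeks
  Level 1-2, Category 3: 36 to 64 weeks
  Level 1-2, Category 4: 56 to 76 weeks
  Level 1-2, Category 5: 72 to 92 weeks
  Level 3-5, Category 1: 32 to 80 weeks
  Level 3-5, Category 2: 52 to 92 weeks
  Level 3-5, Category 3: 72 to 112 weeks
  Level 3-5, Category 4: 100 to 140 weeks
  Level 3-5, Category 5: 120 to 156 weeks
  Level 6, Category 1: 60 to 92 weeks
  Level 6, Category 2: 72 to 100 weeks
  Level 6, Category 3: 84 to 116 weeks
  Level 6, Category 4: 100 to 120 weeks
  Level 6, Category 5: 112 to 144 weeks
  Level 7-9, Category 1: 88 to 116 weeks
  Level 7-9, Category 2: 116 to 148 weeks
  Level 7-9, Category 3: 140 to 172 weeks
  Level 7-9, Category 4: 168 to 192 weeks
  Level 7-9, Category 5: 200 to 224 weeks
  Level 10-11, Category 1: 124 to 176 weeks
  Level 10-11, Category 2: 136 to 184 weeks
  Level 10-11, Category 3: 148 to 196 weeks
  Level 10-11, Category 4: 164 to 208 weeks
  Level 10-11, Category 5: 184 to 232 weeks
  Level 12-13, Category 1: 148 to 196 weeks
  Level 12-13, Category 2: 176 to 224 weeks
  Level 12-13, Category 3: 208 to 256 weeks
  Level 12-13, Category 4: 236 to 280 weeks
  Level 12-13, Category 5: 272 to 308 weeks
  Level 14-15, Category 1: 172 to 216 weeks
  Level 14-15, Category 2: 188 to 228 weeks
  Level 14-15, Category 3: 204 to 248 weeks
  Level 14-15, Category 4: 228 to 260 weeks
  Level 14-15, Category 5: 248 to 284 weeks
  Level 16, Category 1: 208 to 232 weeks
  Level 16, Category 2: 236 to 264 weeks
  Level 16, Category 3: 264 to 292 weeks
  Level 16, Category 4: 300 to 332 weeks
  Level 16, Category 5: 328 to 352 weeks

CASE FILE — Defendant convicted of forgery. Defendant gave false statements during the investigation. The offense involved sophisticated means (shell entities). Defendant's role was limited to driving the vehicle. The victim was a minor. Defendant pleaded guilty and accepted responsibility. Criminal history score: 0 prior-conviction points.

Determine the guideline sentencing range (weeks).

208-232 weeks

Base offense level for forgery: 14.
S1 does not apply.
S2 applies: 14 + 3 = 17.
S3 applies: 17 − 2 = 15.
S4 applies (level before this adjustment is 15 ≥ 15, so +3): 15 + 3 = 18.
S5 applies: 18 − 2 = 16.
S6 applies (level before this adjustment is 16 ≥ 15, so +5): 16 + 5 = 21.
Level 21 exceeds the maximum of 16; capped at 16.
Final offense level: 16.
Criminal history: 0 prior points → Category 1 (0-9).
Level 16 falls in the 16 band.
Grid: Level 16 × Category 1 = 208-232 weeks.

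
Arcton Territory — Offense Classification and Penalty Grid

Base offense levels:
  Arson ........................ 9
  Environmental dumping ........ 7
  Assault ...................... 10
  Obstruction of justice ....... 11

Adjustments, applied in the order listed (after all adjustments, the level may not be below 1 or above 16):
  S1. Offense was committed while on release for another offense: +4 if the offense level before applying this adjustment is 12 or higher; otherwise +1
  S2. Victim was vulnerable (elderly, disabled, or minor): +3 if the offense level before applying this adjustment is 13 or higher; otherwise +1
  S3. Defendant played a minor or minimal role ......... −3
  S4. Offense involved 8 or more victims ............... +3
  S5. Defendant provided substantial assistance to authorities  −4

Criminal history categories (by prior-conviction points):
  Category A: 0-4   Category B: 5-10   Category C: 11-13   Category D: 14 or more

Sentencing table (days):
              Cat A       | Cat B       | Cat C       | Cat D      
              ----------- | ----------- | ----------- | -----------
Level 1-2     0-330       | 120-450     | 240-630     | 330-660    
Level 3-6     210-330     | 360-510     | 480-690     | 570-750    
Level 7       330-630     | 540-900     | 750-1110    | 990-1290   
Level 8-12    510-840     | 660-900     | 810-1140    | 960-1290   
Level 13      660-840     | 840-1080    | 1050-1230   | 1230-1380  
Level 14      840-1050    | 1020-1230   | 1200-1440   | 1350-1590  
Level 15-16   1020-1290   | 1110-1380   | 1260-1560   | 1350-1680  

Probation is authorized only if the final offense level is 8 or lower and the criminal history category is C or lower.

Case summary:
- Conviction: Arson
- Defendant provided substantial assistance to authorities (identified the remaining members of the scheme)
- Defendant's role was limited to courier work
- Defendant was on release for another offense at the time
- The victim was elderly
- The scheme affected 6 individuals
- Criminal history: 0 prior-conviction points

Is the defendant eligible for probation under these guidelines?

Base offense level for arson: 9.
S1 applies (level before this adjustment is 9 < 12, so +1): 9 + 1 = 10.
S2 applies (level before this adjustment is 10 < 13, so +1): 10 + 1 = 11.
S3 applies: 11 − 3 = 8.
S5 applies: 8 − 4 = 4.
Final offense level: 4.
Criminal history: 0 prior points → Category A (0-4).
Level 4 falls in the 3-6 band.
Grid: Level 3-6 × Category A = 210-330 days.
Probation check: level 4 ≤ 8 and category A ≤ C → eligible.

Yes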